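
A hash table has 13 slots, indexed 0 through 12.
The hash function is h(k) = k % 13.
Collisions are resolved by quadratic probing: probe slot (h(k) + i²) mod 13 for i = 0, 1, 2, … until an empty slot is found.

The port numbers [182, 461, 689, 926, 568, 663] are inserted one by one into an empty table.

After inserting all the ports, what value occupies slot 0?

182

182: h=0 → slot 0
461: h=6 → slot 6
689: h=0, probe 0,1 → slot 1
926: h=3 → slot 3
568: h=9 → slot 9
663: h=0, probe 0,1,4 → slot 4
Table: [182, 689, _, 926, 663, _, 461, _, _, 568, _, _, _]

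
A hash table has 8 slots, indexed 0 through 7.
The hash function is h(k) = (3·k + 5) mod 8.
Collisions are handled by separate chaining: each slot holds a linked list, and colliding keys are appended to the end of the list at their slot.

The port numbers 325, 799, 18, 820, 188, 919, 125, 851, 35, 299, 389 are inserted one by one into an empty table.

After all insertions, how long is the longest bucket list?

3

325 -> bucket 4
799 -> bucket 2
18 -> bucket 3
820 -> bucket 1
188 -> bucket 1 (collision)
919 -> bucket 2 (collision)
125 -> bucket 4 (collision)
851 -> bucket 6
35 -> bucket 6 (collision)
299 -> bucket 6 (collision)
389 -> bucket 4 (collision)
Final buckets:
0: .
1: 820 -> 188
2: 799 -> 919
3: 18
4: 325 -> 125 -> 389
5: .
6: 851 -> 35 -> 299
7: .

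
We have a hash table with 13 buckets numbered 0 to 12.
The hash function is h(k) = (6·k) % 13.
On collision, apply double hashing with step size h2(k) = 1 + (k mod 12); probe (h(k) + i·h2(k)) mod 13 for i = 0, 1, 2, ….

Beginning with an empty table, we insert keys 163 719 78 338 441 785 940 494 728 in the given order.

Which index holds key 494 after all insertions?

Insert 163: h=3, slot 3 empty -> index 3.
Insert 719: h=11, slot 11 empty -> index 11.
Insert 78: h=0, slot 0 empty -> index 0.
Insert 338: h=0, h2=3, slots 0,3 occupied -> index 6.
Insert 441: h=7, slot 7 empty -> index 7.
Insert 785: h=4, slot 4 empty -> index 4.
Insert 940: h=11, h2=5, slots 11,3 occupied -> index 8.
Insert 494: h=0, h2=3, slots 0,3,6 occupied -> index 9.
Insert 728: h=0, h2=9, slots 0,9 occupied -> index 5.
Table: [78, ., ., 163, 785, 728, 338, 441, 940, 494, ., 719, .]

9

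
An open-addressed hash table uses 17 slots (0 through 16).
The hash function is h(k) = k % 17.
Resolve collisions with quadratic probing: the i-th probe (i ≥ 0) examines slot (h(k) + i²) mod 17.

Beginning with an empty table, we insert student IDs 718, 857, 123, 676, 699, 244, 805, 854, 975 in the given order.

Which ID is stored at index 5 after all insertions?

123

718 hashes to 4; slot 4 is free -> place at 4.
857 hashes to 7; slot 7 is free -> place at 7.
123 hashes to 4; 4 taken -> place at 5.
676 hashes to 13; slot 13 is free -> place at 13.
699 hashes to 2; slot 2 is free -> place at 2.
244 hashes to 6; slot 6 is free -> place at 6.
805 hashes to 6; 6,7 taken -> place at 10.
854 hashes to 4; 4,5 taken -> place at 8.
975 hashes to 6; 6,7,10 taken -> place at 15.
Table: [—, —, 699, —, 718, 123, 244, 857, 854, —, 805, —, —, 676, —, 975, —]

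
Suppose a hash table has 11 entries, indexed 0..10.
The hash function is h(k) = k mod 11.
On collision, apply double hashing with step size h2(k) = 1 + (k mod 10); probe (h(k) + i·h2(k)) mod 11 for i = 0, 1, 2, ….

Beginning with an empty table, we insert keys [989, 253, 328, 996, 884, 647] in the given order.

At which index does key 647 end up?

Insert 989: h=10, slot 10 empty -> index 10.
Insert 253: h=0, slot 0 empty -> index 0.
Insert 328: h=9, slot 9 empty -> index 9.
Insert 996: h=6, slot 6 empty -> index 6.
Insert 884: h=4, slot 4 empty -> index 4.
Insert 647: h=9, h2=8, slots 9,6 occupied -> index 3.
Table: [253, -, -, 647, 884, -, 996, -, -, 328, 989]

3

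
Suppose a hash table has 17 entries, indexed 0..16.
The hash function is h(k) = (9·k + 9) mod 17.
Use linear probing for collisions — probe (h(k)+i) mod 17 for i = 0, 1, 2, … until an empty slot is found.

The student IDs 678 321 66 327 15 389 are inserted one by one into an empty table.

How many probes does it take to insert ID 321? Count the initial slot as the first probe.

2

678 hashes to 8; slot 8 is free => place at 8.
321 hashes to 8; 8 taken => place at 9.
66 hashes to 8; 8,9 taken => place at 10.
327 hashes to 11; slot 11 is free => place at 11.
15 hashes to 8; 8,9,10,11 taken => place at 12.
389 hashes to 8; 8,9,10,11,12 taken => place at 13.
Table: [—, —, —, —, —, —, —, —, 678, 321, 66, 327, 15, 389, —, —, —]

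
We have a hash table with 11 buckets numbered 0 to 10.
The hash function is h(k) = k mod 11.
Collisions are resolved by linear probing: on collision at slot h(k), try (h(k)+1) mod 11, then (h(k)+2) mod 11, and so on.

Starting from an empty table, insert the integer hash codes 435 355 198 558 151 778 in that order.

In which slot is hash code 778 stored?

10

435 hashes to 6; slot 6 is free -> place at 6.
355 hashes to 3; slot 3 is free -> place at 3.
198 hashes to 0; slot 0 is free -> place at 0.
558 hashes to 8; slot 8 is free -> place at 8.
151 hashes to 8; 8 taken -> place at 9.
778 hashes to 8; 8,9 taken -> place at 10.
Table: [198, —, —, 355, —, —, 435, —, 558, 151, 778]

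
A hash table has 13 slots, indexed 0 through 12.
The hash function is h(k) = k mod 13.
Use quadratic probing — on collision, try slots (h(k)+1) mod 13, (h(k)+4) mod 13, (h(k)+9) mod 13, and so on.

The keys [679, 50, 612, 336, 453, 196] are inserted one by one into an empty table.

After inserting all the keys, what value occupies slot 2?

453

Insert 679: h=3, slot 3 empty → index 3.
Insert 50: h=11, slot 11 empty → index 11.
Insert 612: h=1, slot 1 empty → index 1.
Insert 336: h=11, slot 11 occupied → index 12.
Insert 453: h=11, slots 11,12 occupied → index 2.
Insert 196: h=1, slots 1,2 occupied → index 5.
Table: [., 612, 453, 679, ., 196, ., ., ., ., ., 50, 336]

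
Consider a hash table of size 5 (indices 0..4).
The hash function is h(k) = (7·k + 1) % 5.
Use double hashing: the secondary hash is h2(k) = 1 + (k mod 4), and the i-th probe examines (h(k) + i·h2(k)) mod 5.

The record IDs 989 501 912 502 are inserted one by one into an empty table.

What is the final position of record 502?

1

Insert 989: h=4, slot 4 empty -> index 4.
Insert 501: h=3, slot 3 empty -> index 3.
Insert 912: h=0, slot 0 empty -> index 0.
Insert 502: h=0, h2=3, slots 0,3 occupied -> index 1.
Table: [912, 502, _, 501, 989]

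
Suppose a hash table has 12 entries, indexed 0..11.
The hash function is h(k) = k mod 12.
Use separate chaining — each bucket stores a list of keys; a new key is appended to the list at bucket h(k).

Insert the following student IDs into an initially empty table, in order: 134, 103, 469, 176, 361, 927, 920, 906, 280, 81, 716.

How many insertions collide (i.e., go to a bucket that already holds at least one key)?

3

134 → bucket 2
103 → bucket 7
469 → bucket 1
176 → bucket 8
361 → bucket 1 (collision)
927 → bucket 3
920 → bucket 8 (collision)
906 → bucket 6
280 → bucket 4
81 → bucket 9
716 → bucket 8 (collision)
Final buckets:
0: .
1: 469 -> 361
2: 134
3: 927
4: 280
5: .
6: 906
7: 103
8: 176 -> 920 -> 716
9: 81
10: .
11: .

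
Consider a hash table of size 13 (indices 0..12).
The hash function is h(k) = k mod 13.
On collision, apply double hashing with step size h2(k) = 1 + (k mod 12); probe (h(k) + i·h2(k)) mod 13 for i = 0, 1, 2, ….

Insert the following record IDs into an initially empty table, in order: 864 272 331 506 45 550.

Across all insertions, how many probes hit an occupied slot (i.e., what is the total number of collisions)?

3

864 hashes to 6; slot 6 is free → place at 6.
272 hashes to 12; slot 12 is free → place at 12.
331 hashes to 6, h2=8; 6 taken → place at 1.
506 hashes to 12, h2=3; 12 taken → place at 2.
45 hashes to 6, h2=10; 6 taken → place at 3.
550 hashes to 4; slot 4 is free → place at 4.
Table: [∅, 331, 506, 45, 550, ∅, 864, ∅, ∅, ∅, ∅, ∅, 272]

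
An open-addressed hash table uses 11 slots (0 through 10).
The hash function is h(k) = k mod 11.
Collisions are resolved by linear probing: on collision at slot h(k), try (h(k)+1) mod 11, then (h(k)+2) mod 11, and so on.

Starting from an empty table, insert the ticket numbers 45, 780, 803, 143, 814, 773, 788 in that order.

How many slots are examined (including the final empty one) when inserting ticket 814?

45: h=1 → slot 1
780: h=10 → slot 10
803: h=0 → slot 0
143: h=0, probe 0,1,2 → slot 2
814: h=0, probe 0,1,2,3 → slot 3
773: h=3, probe 3,4 → slot 4
788: h=7 → slot 7
Table: [803, 45, 143, 814, 773, —, —, 788, —, —, 780]

4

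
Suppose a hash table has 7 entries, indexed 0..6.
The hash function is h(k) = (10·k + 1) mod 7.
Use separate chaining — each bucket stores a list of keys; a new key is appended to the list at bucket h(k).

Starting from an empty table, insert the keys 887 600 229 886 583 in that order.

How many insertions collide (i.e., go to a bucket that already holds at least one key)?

2

887 → bucket 2
600 → bucket 2 (collision)
229 → bucket 2 (collision)
886 → bucket 6
583 → bucket 0
Final buckets:
0: 583
1: .
2: 887 -> 600 -> 229
3: .
4: .
5: .
6: 886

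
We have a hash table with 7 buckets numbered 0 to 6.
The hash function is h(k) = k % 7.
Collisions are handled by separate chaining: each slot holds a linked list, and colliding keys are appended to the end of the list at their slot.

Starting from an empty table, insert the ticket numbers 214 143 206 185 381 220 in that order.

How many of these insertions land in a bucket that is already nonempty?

214 → bucket 4
143 → bucket 3
206 → bucket 3 (collision)
185 → bucket 3 (collision)
381 → bucket 3 (collision)
220 → bucket 3 (collision)
Final buckets:
0: -
1: -
2: -
3: 143 -> 206 -> 185 -> 381 -> 220
4: 214
5: -
6: -

4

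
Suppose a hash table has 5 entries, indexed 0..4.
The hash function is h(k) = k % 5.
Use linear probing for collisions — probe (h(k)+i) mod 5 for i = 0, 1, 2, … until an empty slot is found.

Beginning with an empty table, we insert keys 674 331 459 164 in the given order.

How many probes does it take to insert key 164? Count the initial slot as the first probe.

674 hashes to 4; slot 4 is free → place at 4.
331 hashes to 1; slot 1 is free → place at 1.
459 hashes to 4; 4 taken → place at 0.
164 hashes to 4; 4,0,1 taken → place at 2.
Table: [459, 331, 164, ∅, 674]

4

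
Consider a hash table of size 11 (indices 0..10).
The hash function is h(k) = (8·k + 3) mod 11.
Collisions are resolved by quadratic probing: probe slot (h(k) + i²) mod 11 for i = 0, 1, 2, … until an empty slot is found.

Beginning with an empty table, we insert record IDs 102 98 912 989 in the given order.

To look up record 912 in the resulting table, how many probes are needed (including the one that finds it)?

2

Insert 102: h=5, slot 5 empty → index 5.
Insert 98: h=6, slot 6 empty → index 6.
Insert 912: h=6, slot 6 occupied → index 7.
Insert 989: h=6, slots 6,7 occupied → index 10.
Table: [_, _, _, _, _, 102, 98, 912, _, _, 989]
Lookup 912: h=6, probe 6,7 → found at 7.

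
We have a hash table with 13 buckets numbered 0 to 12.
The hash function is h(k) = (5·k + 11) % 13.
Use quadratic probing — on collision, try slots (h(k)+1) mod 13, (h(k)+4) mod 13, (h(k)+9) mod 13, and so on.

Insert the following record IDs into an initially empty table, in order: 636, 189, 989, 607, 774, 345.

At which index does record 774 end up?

8

636: h=6 => slot 6
189: h=7 => slot 7
989: h=3 => slot 3
607: h=4 => slot 4
774: h=7, probe 7,8 => slot 8
345: h=7, probe 7,8,11 => slot 11
Table: [∅, ∅, ∅, 989, 607, ∅, 636, 189, 774, ∅, ∅, 345, ∅]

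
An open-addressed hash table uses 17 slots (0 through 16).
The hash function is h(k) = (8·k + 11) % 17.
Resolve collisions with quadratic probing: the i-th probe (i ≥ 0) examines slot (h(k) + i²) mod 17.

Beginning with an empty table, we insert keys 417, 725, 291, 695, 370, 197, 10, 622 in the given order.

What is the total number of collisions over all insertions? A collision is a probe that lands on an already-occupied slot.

Insert 417: h=15, slot 15 empty → index 15.
Insert 725: h=14, slot 14 empty → index 14.
Insert 291: h=10, slot 10 empty → index 10.
Insert 695: h=12, slot 12 empty → index 12.
Insert 370: h=13, slot 13 empty → index 13.
Insert 197: h=6, slot 6 empty → index 6.
Insert 10: h=6, slot 6 occupied → index 7.
Insert 622: h=6, slots 6,7,10,15 occupied → index 5.
Table: [., ., ., ., ., 622, 197, 10, ., ., 291, ., 695, 370, 725, 417, .]

5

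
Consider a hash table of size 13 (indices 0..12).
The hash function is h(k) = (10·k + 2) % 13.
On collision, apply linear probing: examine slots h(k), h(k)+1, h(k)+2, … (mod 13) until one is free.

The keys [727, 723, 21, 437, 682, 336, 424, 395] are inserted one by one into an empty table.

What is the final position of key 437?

727 hashes to 5; slot 5 is free → place at 5.
723 hashes to 4; slot 4 is free → place at 4.
21 hashes to 4; 4,5 taken → place at 6.
437 hashes to 4; 4,5,6 taken → place at 7.
682 hashes to 10; slot 10 is free → place at 10.
336 hashes to 8; slot 8 is free → place at 8.
424 hashes to 4; 4,5,6,7,8 taken → place at 9.
395 hashes to 0; slot 0 is free → place at 0.
Table: [395, _, _, _, 723, 727, 21, 437, 336, 424, 682, _, _]

7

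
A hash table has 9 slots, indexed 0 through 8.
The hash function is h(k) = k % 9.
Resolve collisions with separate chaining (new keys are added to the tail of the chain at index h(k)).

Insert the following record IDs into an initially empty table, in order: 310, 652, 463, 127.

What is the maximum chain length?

310 -> bucket 4
652 -> bucket 4 (collision)
463 -> bucket 4 (collision)
127 -> bucket 1
Final buckets:
0: -
1: 127
2: -
3: -
4: 310 -> 652 -> 463
5: -
6: -
7: -
8: -

3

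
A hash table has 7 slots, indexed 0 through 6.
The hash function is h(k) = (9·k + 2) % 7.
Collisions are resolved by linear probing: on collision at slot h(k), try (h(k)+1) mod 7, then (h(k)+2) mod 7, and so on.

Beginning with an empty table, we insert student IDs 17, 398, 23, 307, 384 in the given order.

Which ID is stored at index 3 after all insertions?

384

Insert 17: h=1, slot 1 empty → index 1.
Insert 398: h=0, slot 0 empty → index 0.
Insert 23: h=6, slot 6 empty → index 6.
Insert 307: h=0, slots 0,1 occupied → index 2.
Insert 384: h=0, slots 0,1,2 occupied → index 3.
Table: [398, 17, 307, 384, _, _, 23]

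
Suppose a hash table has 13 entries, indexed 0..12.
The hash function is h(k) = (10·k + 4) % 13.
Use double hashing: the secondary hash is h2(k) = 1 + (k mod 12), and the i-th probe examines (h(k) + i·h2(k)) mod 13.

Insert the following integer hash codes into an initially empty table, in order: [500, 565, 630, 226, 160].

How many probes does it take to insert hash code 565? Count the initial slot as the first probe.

2

500: h=12 => slot 12
565: h=12, h2=2, probe 12,1 => slot 1
630: h=12, h2=7, probe 12,6 => slot 6
226: h=2 => slot 2
160: h=5 => slot 5
Table: [_, 565, 226, _, _, 160, 630, _, _, _, _, _, 500]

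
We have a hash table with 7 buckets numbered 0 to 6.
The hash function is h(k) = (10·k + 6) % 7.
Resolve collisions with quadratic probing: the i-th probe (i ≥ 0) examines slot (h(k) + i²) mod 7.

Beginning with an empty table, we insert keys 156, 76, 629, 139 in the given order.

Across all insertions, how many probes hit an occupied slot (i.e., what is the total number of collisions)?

156 hashes to 5; slot 5 is free → place at 5.
76 hashes to 3; slot 3 is free → place at 3.
629 hashes to 3; 3 taken → place at 4.
139 hashes to 3; 3,4 taken → place at 0.
Table: [139, ., ., 76, 629, 156, .]

3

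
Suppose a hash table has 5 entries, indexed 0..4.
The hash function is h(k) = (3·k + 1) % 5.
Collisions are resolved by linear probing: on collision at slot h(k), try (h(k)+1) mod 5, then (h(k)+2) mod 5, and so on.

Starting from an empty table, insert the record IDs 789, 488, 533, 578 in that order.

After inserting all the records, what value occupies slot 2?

789 hashes to 3; slot 3 is free → place at 3.
488 hashes to 0; slot 0 is free → place at 0.
533 hashes to 0; 0 taken → place at 1.
578 hashes to 0; 0,1 taken → place at 2.
Table: [488, 533, 578, 789, -]

578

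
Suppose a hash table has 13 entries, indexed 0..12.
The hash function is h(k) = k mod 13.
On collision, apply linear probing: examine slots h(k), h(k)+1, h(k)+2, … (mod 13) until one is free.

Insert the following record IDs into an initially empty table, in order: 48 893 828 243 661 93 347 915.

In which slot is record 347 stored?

48 hashes to 9; slot 9 is free → place at 9.
893 hashes to 9; 9 taken → place at 10.
828 hashes to 9; 9,10 taken → place at 11.
243 hashes to 9; 9,10,11 taken → place at 12.
661 hashes to 11; 11,12 taken → place at 0.
93 hashes to 2; slot 2 is free → place at 2.
347 hashes to 9; 9,10,11,12,0 taken → place at 1.
915 hashes to 5; slot 5 is free → place at 5.
Table: [661, 347, 93, ∅, ∅, 915, ∅, ∅, ∅, 48, 893, 828, 243]

1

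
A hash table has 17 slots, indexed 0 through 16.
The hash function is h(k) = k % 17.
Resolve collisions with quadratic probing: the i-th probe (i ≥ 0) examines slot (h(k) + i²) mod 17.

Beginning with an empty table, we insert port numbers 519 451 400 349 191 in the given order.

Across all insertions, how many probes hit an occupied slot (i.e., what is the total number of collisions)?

519 hashes to 9; slot 9 is free => place at 9.
451 hashes to 9; 9 taken => place at 10.
400 hashes to 9; 9,10 taken => place at 13.
349 hashes to 9; 9,10,13 taken => place at 1.
191 hashes to 4; slot 4 is free => place at 4.
Table: [∅, 349, ∅, ∅, 191, ∅, ∅, ∅, ∅, 519, 451, ∅, ∅, 400, ∅, ∅, ∅]

6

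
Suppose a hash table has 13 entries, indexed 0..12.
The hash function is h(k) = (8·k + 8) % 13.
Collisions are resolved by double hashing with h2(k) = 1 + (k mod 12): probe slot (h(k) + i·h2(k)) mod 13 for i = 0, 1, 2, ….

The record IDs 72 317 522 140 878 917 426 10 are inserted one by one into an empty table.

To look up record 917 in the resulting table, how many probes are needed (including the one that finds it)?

2

72: h=12 -> slot 12
317: h=9 -> slot 9
522: h=11 -> slot 11
140: h=10 -> slot 10
878: h=12, h2=3, probe 12,2 -> slot 2
917: h=12, h2=6, probe 12,5 -> slot 5
426: h=10, h2=7, probe 10,4 -> slot 4
10: h=10, h2=11, probe 10,8 -> slot 8
Table: [_, _, 878, _, 426, 917, _, _, 10, 317, 140, 522, 72]
Lookup 917: h=12, h2=6, probe 12,5 → found at 5.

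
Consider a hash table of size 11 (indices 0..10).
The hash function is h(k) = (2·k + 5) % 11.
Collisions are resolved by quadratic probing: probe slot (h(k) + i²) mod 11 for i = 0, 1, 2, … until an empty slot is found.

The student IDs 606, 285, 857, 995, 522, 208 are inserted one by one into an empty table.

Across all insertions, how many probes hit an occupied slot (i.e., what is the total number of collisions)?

606 hashes to 7; slot 7 is free => place at 7.
285 hashes to 3; slot 3 is free => place at 3.
857 hashes to 3; 3 taken => place at 4.
995 hashes to 4; 4 taken => place at 5.
522 hashes to 4; 4,5 taken => place at 8.
208 hashes to 3; 3,4,7 taken => place at 1.
Table: [_, 208, _, 285, 857, 995, _, 606, 522, _, _]

7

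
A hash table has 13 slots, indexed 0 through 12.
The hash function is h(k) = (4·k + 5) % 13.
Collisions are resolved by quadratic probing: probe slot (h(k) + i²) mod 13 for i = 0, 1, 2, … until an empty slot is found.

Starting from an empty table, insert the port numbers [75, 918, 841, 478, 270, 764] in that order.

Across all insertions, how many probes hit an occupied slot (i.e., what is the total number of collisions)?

7

75: h=6 → slot 6
918: h=11 → slot 11
841: h=2 → slot 2
478: h=6, probe 6,7 → slot 7
270: h=6, probe 6,7,10 → slot 10
764: h=6, probe 6,7,10,2,9 → slot 9
Table: [∅, ∅, 841, ∅, ∅, ∅, 75, 478, ∅, 764, 270, 918, ∅]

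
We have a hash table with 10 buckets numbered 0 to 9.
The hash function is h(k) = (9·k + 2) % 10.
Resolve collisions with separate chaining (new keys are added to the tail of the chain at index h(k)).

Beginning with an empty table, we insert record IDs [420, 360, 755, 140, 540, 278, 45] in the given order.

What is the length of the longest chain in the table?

420 → bucket 2
360 → bucket 2 (collision)
755 → bucket 7
140 → bucket 2 (collision)
540 → bucket 2 (collision)
278 → bucket 4
45 → bucket 7 (collision)
Final buckets:
0: ∅
1: ∅
2: 420 -> 360 -> 140 -> 540
3: ∅
4: 278
5: ∅
6: ∅
7: 755 -> 45
8: ∅
9: ∅

4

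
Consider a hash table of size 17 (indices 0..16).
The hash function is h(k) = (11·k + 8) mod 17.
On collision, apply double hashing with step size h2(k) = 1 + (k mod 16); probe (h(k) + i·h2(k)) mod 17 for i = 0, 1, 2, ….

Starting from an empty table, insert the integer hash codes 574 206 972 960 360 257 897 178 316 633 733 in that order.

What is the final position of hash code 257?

0

Insert 574: h=15, slot 15 empty → index 15.
Insert 206: h=13, slot 13 empty → index 13.
Insert 972: h=7, slot 7 empty → index 7.
Insert 960: h=11, slot 11 empty → index 11.
Insert 360: h=7, h2=9, slot 7 occupied → index 16.
Insert 257: h=13, h2=2, slots 13,15 occupied → index 0.
Insert 897: h=15, h2=2, slots 15,0 occupied → index 2.
Insert 178: h=11, h2=3, slot 11 occupied → index 14.
Insert 316: h=16, h2=13, slot 16 occupied → index 12.
Insert 633: h=1, slot 1 empty → index 1.
Insert 733: h=13, h2=14, slot 13 occupied → index 10.
Table: [257, 633, 897, —, —, —, —, 972, —, —, 733, 960, 316, 206, 178, 574, 360]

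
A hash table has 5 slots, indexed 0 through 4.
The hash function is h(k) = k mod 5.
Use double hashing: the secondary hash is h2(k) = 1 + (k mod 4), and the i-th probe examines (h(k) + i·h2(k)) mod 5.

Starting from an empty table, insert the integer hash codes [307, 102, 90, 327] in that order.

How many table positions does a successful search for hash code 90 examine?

307: h=2 -> slot 2
102: h=2, h2=3, probe 2,0 -> slot 0
90: h=0, h2=3, probe 0,3 -> slot 3
327: h=2, h2=4, probe 2,1 -> slot 1
Table: [102, 327, 307, 90, -]
Lookup 90: h=0, h2=3, probe 0,3 → found at 3.

2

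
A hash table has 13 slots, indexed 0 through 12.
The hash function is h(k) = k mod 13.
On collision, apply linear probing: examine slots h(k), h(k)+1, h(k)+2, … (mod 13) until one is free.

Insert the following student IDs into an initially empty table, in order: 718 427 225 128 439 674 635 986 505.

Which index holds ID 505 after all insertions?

5

718: h=3 → slot 3
427: h=11 → slot 11
225: h=4 → slot 4
128: h=11, probe 11,12 → slot 12
439: h=10 → slot 10
674: h=11, probe 11,12,0 → slot 0
635: h=11, probe 11,12,0,1 → slot 1
986: h=11, probe 11,12,0,1,2 → slot 2
505: h=11, probe 11,12,0,1,2,3,4,5 → slot 5
Table: [674, 635, 986, 718, 225, 505, ., ., ., ., 439, 427, 128]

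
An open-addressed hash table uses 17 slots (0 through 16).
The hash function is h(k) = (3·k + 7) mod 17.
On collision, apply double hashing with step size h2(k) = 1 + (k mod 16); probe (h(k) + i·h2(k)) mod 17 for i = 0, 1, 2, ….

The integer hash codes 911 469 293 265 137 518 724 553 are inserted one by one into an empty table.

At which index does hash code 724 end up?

911 hashes to 3; slot 3 is free => place at 3.
469 hashes to 3, h2=6; 3 taken => place at 9.
293 hashes to 2; slot 2 is free => place at 2.
265 hashes to 3, h2=10; 3 taken => place at 13.
137 hashes to 10; slot 10 is free => place at 10.
518 hashes to 14; slot 14 is free => place at 14.
724 hashes to 3, h2=5; 3 taken => place at 8.
553 hashes to 0; slot 0 is free => place at 0.
Table: [553, ∅, 293, 911, ∅, ∅, ∅, ∅, 724, 469, 137, ∅, ∅, 265, 518, ∅, ∅]

8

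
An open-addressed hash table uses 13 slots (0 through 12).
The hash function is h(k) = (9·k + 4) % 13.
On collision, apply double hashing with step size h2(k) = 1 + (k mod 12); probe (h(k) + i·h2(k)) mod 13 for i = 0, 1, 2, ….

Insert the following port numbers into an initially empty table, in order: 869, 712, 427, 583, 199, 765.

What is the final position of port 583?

2

Insert 869: h=12, slot 12 empty → index 12.
Insert 712: h=3, slot 3 empty → index 3.
Insert 427: h=12, h2=8, slot 12 occupied → index 7.
Insert 583: h=12, h2=8, slots 12,7 occupied → index 2.
Insert 199: h=1, slot 1 empty → index 1.
Insert 765: h=12, h2=10, slot 12 occupied → index 9.
Table: [∅, 199, 583, 712, ∅, ∅, ∅, 427, ∅, 765, ∅, ∅, 869]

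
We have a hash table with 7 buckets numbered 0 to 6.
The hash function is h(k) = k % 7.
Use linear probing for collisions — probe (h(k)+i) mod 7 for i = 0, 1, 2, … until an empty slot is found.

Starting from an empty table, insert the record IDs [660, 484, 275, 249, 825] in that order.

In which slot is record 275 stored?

Insert 660: h=2, slot 2 empty => index 2.
Insert 484: h=1, slot 1 empty => index 1.
Insert 275: h=2, slot 2 occupied => index 3.
Insert 249: h=4, slot 4 empty => index 4.
Insert 825: h=6, slot 6 empty => index 6.
Table: [., 484, 660, 275, 249, ., 825]

3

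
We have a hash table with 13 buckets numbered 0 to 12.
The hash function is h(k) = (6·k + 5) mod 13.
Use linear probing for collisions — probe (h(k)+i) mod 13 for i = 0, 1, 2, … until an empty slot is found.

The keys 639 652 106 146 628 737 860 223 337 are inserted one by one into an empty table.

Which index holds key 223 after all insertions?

639 hashes to 4; slot 4 is free -> place at 4.
652 hashes to 4; 4 taken -> place at 5.
106 hashes to 4; 4,5 taken -> place at 6.
146 hashes to 10; slot 10 is free -> place at 10.
628 hashes to 3; slot 3 is free -> place at 3.
737 hashes to 7; slot 7 is free -> place at 7.
860 hashes to 4; 4,5,6,7 taken -> place at 8.
223 hashes to 4; 4,5,6,7,8 taken -> place at 9.
337 hashes to 12; slot 12 is free -> place at 12.
Table: [—, —, —, 628, 639, 652, 106, 737, 860, 223, 146, —, 337]

9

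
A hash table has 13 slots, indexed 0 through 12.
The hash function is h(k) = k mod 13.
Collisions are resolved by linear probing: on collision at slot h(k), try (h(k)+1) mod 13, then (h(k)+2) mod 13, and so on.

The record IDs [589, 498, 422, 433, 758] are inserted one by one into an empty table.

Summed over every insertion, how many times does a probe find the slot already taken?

8

589: h=4 => slot 4
498: h=4, probe 4,5 => slot 5
422: h=6 => slot 6
433: h=4, probe 4,5,6,7 => slot 7
758: h=4, probe 4,5,6,7,8 => slot 8
Table: [—, —, —, —, 589, 498, 422, 433, 758, —, —, —, —]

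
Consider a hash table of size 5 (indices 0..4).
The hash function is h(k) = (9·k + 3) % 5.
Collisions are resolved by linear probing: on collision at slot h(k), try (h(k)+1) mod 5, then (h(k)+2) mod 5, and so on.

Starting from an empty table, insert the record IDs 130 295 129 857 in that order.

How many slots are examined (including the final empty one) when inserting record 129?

2

130: h=3 → slot 3
295: h=3, probe 3,4 → slot 4
129: h=4, probe 4,0 → slot 0
857: h=1 → slot 1
Table: [129, 857, -, 130, 295]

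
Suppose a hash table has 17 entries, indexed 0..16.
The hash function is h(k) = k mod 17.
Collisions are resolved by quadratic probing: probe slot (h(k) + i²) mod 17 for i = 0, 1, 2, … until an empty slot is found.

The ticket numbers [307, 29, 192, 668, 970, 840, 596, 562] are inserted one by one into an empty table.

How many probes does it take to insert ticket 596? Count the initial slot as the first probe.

Insert 307: h=1, slot 1 empty => index 1.
Insert 29: h=12, slot 12 empty => index 12.
Insert 192: h=5, slot 5 empty => index 5.
Insert 668: h=5, slot 5 occupied => index 6.
Insert 970: h=1, slot 1 occupied => index 2.
Insert 840: h=7, slot 7 empty => index 7.
Insert 596: h=1, slots 1,2,5 occupied => index 10.
Insert 562: h=1, slots 1,2,5,10 occupied => index 0.
Table: [562, 307, 970, -, -, 192, 668, 840, -, -, 596, -, 29, -, -, -, -]

4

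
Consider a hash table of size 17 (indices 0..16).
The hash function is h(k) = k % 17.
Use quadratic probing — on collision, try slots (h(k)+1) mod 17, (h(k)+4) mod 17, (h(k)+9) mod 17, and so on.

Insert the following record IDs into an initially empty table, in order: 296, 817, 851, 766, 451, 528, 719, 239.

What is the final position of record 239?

0

Insert 296: h=7, slot 7 empty -> index 7.
Insert 817: h=1, slot 1 empty -> index 1.
Insert 851: h=1, slot 1 occupied -> index 2.
Insert 766: h=1, slots 1,2 occupied -> index 5.
Insert 451: h=9, slot 9 empty -> index 9.
Insert 528: h=1, slots 1,2,5 occupied -> index 10.
Insert 719: h=5, slot 5 occupied -> index 6.
Insert 239: h=1, slots 1,2,5,10 occupied -> index 0.
Table: [239, 817, 851, -, -, 766, 719, 296, -, 451, 528, -, -, -, -, -, -]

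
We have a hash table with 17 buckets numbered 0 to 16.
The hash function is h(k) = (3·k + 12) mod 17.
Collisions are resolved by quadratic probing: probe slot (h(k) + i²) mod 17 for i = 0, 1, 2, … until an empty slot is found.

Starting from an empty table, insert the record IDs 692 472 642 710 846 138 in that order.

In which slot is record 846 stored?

692 hashes to 14; slot 14 is free -> place at 14.
472 hashes to 0; slot 0 is free -> place at 0.
642 hashes to 0; 0 taken -> place at 1.
710 hashes to 0; 0,1 taken -> place at 4.
846 hashes to 0; 0,1,4 taken -> place at 9.
138 hashes to 1; 1 taken -> place at 2.
Table: [472, 642, 138, ∅, 710, ∅, ∅, ∅, ∅, 846, ∅, ∅, ∅, ∅, 692, ∅, ∅]

9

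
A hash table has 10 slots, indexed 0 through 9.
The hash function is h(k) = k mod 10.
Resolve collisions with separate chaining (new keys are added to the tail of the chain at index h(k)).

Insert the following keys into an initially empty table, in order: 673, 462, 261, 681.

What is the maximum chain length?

2

673 → bucket 3
462 → bucket 2
261 → bucket 1
681 → bucket 1 (collision)
Final buckets:
0: -
1: 261 -> 681
2: 462
3: 673
4: -
5: -
6: -
7: -
8: -
9: -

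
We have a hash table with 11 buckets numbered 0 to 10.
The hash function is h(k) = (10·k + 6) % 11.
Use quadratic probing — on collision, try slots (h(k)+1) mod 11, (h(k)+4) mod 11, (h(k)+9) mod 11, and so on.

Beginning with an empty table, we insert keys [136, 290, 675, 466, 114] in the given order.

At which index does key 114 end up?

136 hashes to 2; slot 2 is free => place at 2.
290 hashes to 2; 2 taken => place at 3.
675 hashes to 2; 2,3 taken => place at 6.
466 hashes to 2; 2,3,6 taken => place at 0.
114 hashes to 2; 2,3,6,0 taken => place at 7.
Table: [466, —, 136, 290, —, —, 675, 114, —, —, —]

7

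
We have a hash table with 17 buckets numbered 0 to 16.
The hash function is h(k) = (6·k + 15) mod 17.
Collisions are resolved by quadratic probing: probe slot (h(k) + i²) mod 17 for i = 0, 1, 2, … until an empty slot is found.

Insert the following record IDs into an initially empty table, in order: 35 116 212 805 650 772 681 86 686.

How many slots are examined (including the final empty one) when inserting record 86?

4

Insert 35: h=4, slot 4 empty -> index 4.
Insert 116: h=14, slot 14 empty -> index 14.
Insert 212: h=12, slot 12 empty -> index 12.
Insert 805: h=0, slot 0 empty -> index 0.
Insert 650: h=5, slot 5 empty -> index 5.
Insert 772: h=6, slot 6 empty -> index 6.
Insert 681: h=4, slots 4,5 occupied -> index 8.
Insert 86: h=4, slots 4,5,8 occupied -> index 13.
Insert 686: h=0, slot 0 occupied -> index 1.
Table: [805, 686, ., ., 35, 650, 772, ., 681, ., ., ., 212, 86, 116, ., .]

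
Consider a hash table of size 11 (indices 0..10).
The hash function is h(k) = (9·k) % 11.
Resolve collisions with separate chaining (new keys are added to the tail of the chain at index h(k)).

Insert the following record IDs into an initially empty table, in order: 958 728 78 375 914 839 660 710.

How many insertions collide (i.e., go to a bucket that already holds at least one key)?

958 -> bucket 9
728 -> bucket 7
78 -> bucket 9 (collision)
375 -> bucket 9 (collision)
914 -> bucket 9 (collision)
839 -> bucket 5
660 -> bucket 0
710 -> bucket 10
Final buckets:
0: 660
1: —
2: —
3: —
4: —
5: 839
6: —
7: 728
8: —
9: 958 -> 78 -> 375 -> 914
10: 710

3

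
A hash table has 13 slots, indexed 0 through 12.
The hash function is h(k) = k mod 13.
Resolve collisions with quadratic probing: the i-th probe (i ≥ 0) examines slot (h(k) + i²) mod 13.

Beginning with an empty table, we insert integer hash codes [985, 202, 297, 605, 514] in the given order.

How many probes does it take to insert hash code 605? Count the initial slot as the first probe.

2

985: h=10 -> slot 10
202: h=7 -> slot 7
297: h=11 -> slot 11
605: h=7, probe 7,8 -> slot 8
514: h=7, probe 7,8,11,3 -> slot 3
Table: [_, _, _, 514, _, _, _, 202, 605, _, 985, 297, _]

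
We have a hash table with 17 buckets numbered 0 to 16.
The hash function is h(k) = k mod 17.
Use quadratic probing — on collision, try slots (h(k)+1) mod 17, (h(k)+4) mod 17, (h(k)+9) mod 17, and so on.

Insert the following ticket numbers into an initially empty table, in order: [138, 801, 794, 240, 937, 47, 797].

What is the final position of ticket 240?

6

138: h=2 => slot 2
801: h=2, probe 2,3 => slot 3
794: h=12 => slot 12
240: h=2, probe 2,3,6 => slot 6
937: h=2, probe 2,3,6,11 => slot 11
47: h=13 => slot 13
797: h=15 => slot 15
Table: [-, -, 138, 801, -, -, 240, -, -, -, -, 937, 794, 47, -, 797, -]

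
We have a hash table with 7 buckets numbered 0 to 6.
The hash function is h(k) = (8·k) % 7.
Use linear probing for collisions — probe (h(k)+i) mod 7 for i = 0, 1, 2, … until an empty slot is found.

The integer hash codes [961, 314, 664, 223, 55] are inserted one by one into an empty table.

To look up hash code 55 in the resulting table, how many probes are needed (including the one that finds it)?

961 hashes to 2; slot 2 is free → place at 2.
314 hashes to 6; slot 6 is free → place at 6.
664 hashes to 6; 6 taken → place at 0.
223 hashes to 6; 6,0 taken → place at 1.
55 hashes to 6; 6,0,1,2 taken → place at 3.
Table: [664, 223, 961, 55, ., ., 314]
Lookup 55: h=6, probe 6,0,1,2,3 → found at 3.

5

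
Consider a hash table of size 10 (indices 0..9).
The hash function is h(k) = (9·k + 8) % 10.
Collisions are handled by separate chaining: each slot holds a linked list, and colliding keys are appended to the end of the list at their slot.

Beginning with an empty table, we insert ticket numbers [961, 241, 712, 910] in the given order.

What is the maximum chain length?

2

961 → bucket 7
241 → bucket 7 (collision)
712 → bucket 6
910 → bucket 8
Final buckets:
0: —
1: —
2: —
3: —
4: —
5: —
6: 712
7: 961 -> 241
8: 910
9: —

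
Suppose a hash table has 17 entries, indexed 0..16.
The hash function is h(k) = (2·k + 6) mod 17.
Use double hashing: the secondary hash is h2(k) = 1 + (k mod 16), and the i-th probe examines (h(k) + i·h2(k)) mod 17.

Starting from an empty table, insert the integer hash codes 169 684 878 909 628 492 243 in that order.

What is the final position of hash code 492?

0

169 hashes to 4; slot 4 is free => place at 4.
684 hashes to 14; slot 14 is free => place at 14.
878 hashes to 11; slot 11 is free => place at 11.
909 hashes to 5; slot 5 is free => place at 5.
628 hashes to 4, h2=5; 4 taken => place at 9.
492 hashes to 4, h2=13; 4 taken => place at 0.
243 hashes to 16; slot 16 is free => place at 16.
Table: [492, ∅, ∅, ∅, 169, 909, ∅, ∅, ∅, 628, ∅, 878, ∅, ∅, 684, ∅, 243]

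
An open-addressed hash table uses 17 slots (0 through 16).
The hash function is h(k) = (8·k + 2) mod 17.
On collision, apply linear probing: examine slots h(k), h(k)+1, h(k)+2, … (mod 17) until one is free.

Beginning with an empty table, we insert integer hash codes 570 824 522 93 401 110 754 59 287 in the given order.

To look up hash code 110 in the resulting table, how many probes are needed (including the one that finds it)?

Insert 570: h=6, slot 6 empty => index 6.
Insert 824: h=15, slot 15 empty => index 15.
Insert 522: h=13, slot 13 empty => index 13.
Insert 93: h=15, slot 15 occupied => index 16.
Insert 401: h=14, slot 14 empty => index 14.
Insert 110: h=15, slots 15,16 occupied => index 0.
Insert 754: h=16, slots 16,0 occupied => index 1.
Insert 59: h=15, slots 15,16,0,1 occupied => index 2.
Insert 287: h=3, slot 3 empty => index 3.
Table: [110, 754, 59, 287, ., ., 570, ., ., ., ., ., ., 522, 401, 824, 93]
Lookup 110: h=15, probe 15,16,0 → found at 0.

3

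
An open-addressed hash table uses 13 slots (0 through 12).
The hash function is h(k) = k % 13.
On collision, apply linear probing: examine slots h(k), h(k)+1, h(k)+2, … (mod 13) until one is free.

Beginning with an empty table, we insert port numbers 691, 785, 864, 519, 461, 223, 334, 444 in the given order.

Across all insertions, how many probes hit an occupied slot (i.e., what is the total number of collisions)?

4

691 hashes to 2; slot 2 is free -> place at 2.
785 hashes to 5; slot 5 is free -> place at 5.
864 hashes to 6; slot 6 is free -> place at 6.
519 hashes to 12; slot 12 is free -> place at 12.
461 hashes to 6; 6 taken -> place at 7.
223 hashes to 2; 2 taken -> place at 3.
334 hashes to 9; slot 9 is free -> place at 9.
444 hashes to 2; 2,3 taken -> place at 4.
Table: [-, -, 691, 223, 444, 785, 864, 461, -, 334, -, -, 519]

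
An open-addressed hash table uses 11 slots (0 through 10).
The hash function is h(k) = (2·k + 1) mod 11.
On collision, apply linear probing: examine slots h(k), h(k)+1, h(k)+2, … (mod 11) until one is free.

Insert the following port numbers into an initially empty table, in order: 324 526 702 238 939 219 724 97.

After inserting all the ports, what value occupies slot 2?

324 hashes to 0; slot 0 is free => place at 0.
526 hashes to 8; slot 8 is free => place at 8.
702 hashes to 8; 8 taken => place at 9.
238 hashes to 4; slot 4 is free => place at 4.
939 hashes to 9; 9 taken => place at 10.
219 hashes to 10; 10,0 taken => place at 1.
724 hashes to 8; 8,9,10,0,1 taken => place at 2.
97 hashes to 8; 8,9,10,0,1,2 taken => place at 3.
Table: [324, 219, 724, 97, 238, —, —, —, 526, 702, 939]

724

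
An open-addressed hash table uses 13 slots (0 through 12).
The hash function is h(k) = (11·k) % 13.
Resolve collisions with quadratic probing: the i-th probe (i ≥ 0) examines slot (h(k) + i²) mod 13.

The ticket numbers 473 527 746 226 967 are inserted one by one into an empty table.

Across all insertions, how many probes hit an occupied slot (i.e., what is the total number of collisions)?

7

473 hashes to 3; slot 3 is free -> place at 3.
527 hashes to 12; slot 12 is free -> place at 12.
746 hashes to 3; 3 taken -> place at 4.
226 hashes to 3; 3,4 taken -> place at 7.
967 hashes to 3; 3,4,7,12 taken -> place at 6.
Table: [_, _, _, 473, 746, _, 967, 226, _, _, _, _, 527]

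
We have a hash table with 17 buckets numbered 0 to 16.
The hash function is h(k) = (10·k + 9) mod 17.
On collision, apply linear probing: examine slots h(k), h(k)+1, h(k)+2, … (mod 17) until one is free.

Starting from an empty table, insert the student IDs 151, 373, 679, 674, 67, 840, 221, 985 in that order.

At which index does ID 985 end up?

3

151 hashes to 6; slot 6 is free → place at 6.
373 hashes to 16; slot 16 is free → place at 16.
679 hashes to 16; 16 taken → place at 0.
674 hashes to 0; 0 taken → place at 1.
67 hashes to 16; 16,0,1 taken → place at 2.
840 hashes to 11; slot 11 is free → place at 11.
221 hashes to 9; slot 9 is free → place at 9.
985 hashes to 16; 16,0,1,2 taken → place at 3.
Table: [679, 674, 67, 985, ∅, ∅, 151, ∅, ∅, 221, ∅, 840, ∅, ∅, ∅, ∅, 373]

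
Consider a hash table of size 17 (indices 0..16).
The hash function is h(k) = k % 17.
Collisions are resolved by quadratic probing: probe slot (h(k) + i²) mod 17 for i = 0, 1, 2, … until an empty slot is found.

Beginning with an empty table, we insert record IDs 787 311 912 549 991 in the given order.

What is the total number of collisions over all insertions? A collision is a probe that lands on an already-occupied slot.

6

787: h=5 → slot 5
311: h=5, probe 5,6 → slot 6
912: h=11 → slot 11
549: h=5, probe 5,6,9 → slot 9
991: h=5, probe 5,6,9,14 → slot 14
Table: [_, _, _, _, _, 787, 311, _, _, 549, _, 912, _, _, 991, _, _]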